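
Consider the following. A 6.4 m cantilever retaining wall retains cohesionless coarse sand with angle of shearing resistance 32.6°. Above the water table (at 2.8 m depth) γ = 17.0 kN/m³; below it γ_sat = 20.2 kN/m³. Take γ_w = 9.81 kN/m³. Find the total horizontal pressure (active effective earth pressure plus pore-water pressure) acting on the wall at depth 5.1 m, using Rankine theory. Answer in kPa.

K_a = (1 − sin φ)/(1 + sin φ) = 0.2997.
γ' = 20.2 − 9.81 = 10.39 kN/m³.
Effective vertical stress at 5.1 m: σ'_v = 17.0×2.8 + 10.39×2.30 = 71.50 kPa.
σ'_h = K_a σ'_v = 0.2997 × 71.50 = 21.43 kPa; u = γ_w × 2.30 = 22.56 kPa.
Total σ_h = 21.43 + 22.56 = 43.99 kPa.

44.0 kPa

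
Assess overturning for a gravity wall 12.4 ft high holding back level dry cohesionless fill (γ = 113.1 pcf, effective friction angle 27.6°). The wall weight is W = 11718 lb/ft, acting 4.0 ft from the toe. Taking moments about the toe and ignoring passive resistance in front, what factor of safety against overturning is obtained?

3.56

K_a = tan²(45° − 27.6°/2) = 0.3668.
P_a = ½K_aγH² = 0.5×0.3668×113.1×12.4² = 3189 lb/ft, acting at H/3 = 4.133 ft above the base.
Overturning moment M_o = P_a × H/3 = 3189 × 4.133 = 13180.
Resisting moment M_r = W × 4.0 = 11718 × 4.0 = 46870.
FS_overturning = M_r/M_o = 46870/13180 = 3.556.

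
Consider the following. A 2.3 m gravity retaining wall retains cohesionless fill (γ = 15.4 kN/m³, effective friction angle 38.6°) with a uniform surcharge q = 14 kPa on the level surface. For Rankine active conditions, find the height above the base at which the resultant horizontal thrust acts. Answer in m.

0.936 m

K_a = 0.2316.
Triangular part P₁ = ½K_aγH² = 9.435 at H/3 = 0.7667 m; rectangular part P₂ = K_a q H = 7.458 at H/2 = 1.150 m.
ȳ = (P₁·0.7667 + P₂·1.150)/(P₁+P₂) = 0.9359 m.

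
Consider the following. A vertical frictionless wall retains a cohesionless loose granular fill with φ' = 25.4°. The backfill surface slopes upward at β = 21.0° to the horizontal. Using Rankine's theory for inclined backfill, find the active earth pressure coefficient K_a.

K_a = cos β · (cos β − √(cos²β − cos²φ)) / (cos β + √(cos²β − cos²φ)).
cos β = 0.9336, cos φ = 0.9033, √(cos²β − cos²φ) = 0.2357.
K_a = 0.9336 × (0.9336 − 0.2357)/(0.9336 + 0.2357) = 0.5572.

0.557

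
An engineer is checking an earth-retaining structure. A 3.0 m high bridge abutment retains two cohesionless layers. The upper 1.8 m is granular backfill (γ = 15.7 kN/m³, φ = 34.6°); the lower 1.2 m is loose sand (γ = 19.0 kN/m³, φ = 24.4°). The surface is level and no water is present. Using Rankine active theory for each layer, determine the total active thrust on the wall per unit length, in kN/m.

K_a1 = tan²(45°−34.6°/2) = 0.2756; K_a2 = tan²(45°−24.4°/2) = 0.4153.
Layer 1: σ at base = K_a1 γ₁ h₁ = 7.790 kPa; P₁ = ½×7.790×1.8 = 7.011.
Layer 2: σ_v at top = γ₁h₁ = 28.26; σ_h top = K_a2×28.26 = 11.74; σ_h base = K_a2×(28.26+19.0×1.2) = 21.21.
P₂ = ½(11.74+21.21)×1.2 = 19.77. Total P_a = 7.011+19.77 = 26.78 kN/m.

26.8 kN/m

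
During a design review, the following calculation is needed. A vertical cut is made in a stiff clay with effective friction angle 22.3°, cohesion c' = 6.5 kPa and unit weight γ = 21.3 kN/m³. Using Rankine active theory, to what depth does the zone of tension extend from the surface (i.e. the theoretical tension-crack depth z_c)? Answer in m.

K_a = tan²(45° − 22.3°/2) = 0.4498; √K_a = 0.6707.
The active pressure is zero where K_a γ z = 2c√K_a, so z_c = 2c/(γ√K_a) = 2×6.5/(21.3×0.6707) = 0.9100 m.

0.910 m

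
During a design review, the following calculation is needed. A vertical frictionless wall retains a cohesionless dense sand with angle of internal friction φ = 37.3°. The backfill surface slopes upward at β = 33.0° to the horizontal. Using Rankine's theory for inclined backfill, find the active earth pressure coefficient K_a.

K_a = cos β · (cos β − √(cos²β − cos²φ)) / (cos β + √(cos²β − cos²φ)).
cos β = 0.8387, cos φ = 0.7955, √(cos²β − cos²φ) = 0.2657.
K_a = 0.8387 × (0.8387 − 0.2657)/(0.8387 + 0.2657) = 0.4351.

0.435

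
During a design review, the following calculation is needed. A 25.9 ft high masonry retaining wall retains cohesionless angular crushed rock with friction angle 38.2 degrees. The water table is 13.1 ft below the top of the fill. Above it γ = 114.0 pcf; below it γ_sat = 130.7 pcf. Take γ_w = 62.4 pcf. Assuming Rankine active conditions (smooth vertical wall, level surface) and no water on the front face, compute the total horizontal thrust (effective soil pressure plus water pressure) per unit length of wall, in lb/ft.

13200 lb/ft

K_a = tan²(45° − φ/2) = 0.2358.
γ' = 130.7 − 62.4 = 68.30 pcf. Depth below WT = 12.8 ft.
σ'_h at WT = K_a γ d_w = 352.1 psf; at base = 352.1 + K_a γ' × 12.8 = 558.2 psf.
P₁ (0–13.1 ft) = ½×352.1×13.1 = 2306. P₂ (13.1–25.9 ft) = ½(352.1+558.2)×12.8 = 5826.
P_w = ½ γ_w h₂² = 0.5×62.4×12.8² = 5112. Total = 2306+5826+5112 = 13240 lb/ft.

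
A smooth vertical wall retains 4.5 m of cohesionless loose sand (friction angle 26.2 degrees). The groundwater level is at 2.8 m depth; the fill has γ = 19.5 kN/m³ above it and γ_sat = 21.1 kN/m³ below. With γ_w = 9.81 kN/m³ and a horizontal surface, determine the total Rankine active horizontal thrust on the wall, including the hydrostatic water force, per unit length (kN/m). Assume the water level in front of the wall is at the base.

K_a = tan²(45° − φ/2) = 0.3874.
γ' = 21.1 − 9.81 = 11.29 kN/m³. Depth below WT = 1.7 m.
σ'_h at WT = K_a γ d_w = 21.15 kPa; at base = 21.15 + K_a γ' × 1.7 = 28.59 kPa.
P₁ (0–2.8 m) = ½×21.15×2.8 = 29.62. P₂ (2.8–4.5 m) = ½(21.15+28.59)×1.7 = 42.28.
P_w = ½ γ_w h₂² = 0.5×9.81×1.7² = 14.18. Total = 29.62+42.28+14.18 = 86.07 kN/m.

86.1 kN/m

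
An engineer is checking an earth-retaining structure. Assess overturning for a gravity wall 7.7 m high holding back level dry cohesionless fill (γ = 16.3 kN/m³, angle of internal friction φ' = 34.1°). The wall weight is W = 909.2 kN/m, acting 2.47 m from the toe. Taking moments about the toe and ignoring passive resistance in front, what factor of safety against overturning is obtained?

K_a = tan²(45° − 34.1°/2) = 0.2815.
P_a = ½K_aγH² = 0.5×0.2815×16.3×7.7² = 136.0 kN/m, acting at H/3 = 2.567 m above the base.
Overturning moment M_o = P_a × H/3 = 136.0 × 2.567 = 349.2.
Resisting moment M_r = W × 2.47 = 909.2 × 2.47 = 2246.
FS_overturning = M_r/M_o = 2246/349.2 = 6.432.

6.43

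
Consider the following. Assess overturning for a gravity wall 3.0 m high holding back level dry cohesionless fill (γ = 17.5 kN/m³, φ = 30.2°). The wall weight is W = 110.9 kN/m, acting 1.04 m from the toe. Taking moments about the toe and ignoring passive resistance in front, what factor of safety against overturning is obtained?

K_a = tan²(45° − 30.2°/2) = 0.3307.
P_a = ½K_aγH² = 0.5×0.3307×17.5×3.0² = 26.04 kN/m, acting at H/3 = 1.000 m above the base.
Overturning moment M_o = P_a × H/3 = 26.04 × 1.000 = 26.04.
Resisting moment M_r = W × 1.04 = 110.9 × 1.04 = 115.3.
FS_overturning = M_r/M_o = 115.3/26.04 = 4.429.

4.43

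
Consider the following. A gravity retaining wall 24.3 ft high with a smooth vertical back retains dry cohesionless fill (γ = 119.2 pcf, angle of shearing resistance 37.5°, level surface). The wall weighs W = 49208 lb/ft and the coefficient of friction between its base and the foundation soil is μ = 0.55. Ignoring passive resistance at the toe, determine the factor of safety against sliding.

K_a = tan²(45° − 37.5°/2) = 0.2432.
P_a = ½K_aγH² = 0.5×0.2432×119.2×24.3² = 8559 lb/ft, acting at H/3 = 8.100 ft above the base.
FS_sliding = μW / P_a = 0.55×49208 / 8559 = 3.162.

3.16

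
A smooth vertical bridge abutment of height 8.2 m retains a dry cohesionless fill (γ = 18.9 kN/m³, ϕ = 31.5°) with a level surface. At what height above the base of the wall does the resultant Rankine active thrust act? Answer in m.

K_a = 0.3136.
The pressure distribution is triangular, so the resultant acts at H/3 above the base = 8.2/3 = 2.733 m.

2.73 m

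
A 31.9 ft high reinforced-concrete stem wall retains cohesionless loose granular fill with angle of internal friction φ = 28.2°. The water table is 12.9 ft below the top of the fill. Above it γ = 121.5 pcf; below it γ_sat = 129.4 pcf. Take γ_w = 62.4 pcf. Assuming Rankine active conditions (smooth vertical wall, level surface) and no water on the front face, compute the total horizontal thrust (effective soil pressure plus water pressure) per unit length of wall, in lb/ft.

K_a = tan²(45° − φ/2) = 0.3582.
γ' = 129.4 − 62.4 = 67.00 pcf. Depth below WT = 19.0 ft.
σ'_h at WT = K_a γ d_w = 561.4 psf; at base = 561.4 + K_a γ' × 19.0 = 1017 psf.
P₁ (0–12.9 ft) = ½×561.4×12.9 = 3621. P₂ (12.9–31.9 ft) = ½(561.4+1017)×19.0 = 15000.
P_w = ½ γ_w h₂² = 0.5×62.4×19.0² = 11260. Total = 3621+15000+11260 = 29880 lb/ft.

29900 lb/ft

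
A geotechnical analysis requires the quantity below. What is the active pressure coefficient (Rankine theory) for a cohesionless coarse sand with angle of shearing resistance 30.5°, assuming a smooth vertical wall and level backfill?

0.327

K_a = (1 − sin φ)/(1 + sin φ) = (1 − sin 30.5°)/(1 + sin 30.5°) = 0.3267.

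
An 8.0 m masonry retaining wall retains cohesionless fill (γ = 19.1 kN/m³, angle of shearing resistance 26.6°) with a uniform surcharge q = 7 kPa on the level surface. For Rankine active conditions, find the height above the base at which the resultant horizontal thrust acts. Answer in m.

K_a = 0.3814.
Triangular part P₁ = ½K_aγH² = 233.1 at H/3 = 2.667 m; rectangular part P₂ = K_a q H = 21.36 at H/2 = 4.000 m.
ȳ = (P₁·2.667 + P₂·4.000)/(P₁+P₂) = 2.779 m.

2.78 m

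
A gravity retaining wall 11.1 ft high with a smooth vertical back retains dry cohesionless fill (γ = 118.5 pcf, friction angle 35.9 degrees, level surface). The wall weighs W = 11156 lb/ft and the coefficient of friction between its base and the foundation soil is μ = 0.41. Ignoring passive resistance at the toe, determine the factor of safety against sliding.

K_a = tan²(45° − 35.9°/2) = 0.2607.
P_a = ½K_aγH² = 0.5×0.2607×118.5×11.1² = 1903 lb/ft, acting at H/3 = 3.700 ft above the base.
FS_sliding = μW / P_a = 0.41×11156 / 1903 = 2.403.

2.40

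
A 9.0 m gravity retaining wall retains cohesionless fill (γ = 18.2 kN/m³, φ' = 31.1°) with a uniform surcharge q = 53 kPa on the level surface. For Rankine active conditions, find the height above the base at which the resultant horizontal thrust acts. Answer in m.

K_a = 0.3188.
Triangular part P₁ = ½K_aγH² = 235.0 at H/3 = 3.000 m; rectangular part P₂ = K_a q H = 152.1 at H/2 = 4.500 m.
ȳ = (P₁·3.000 + P₂·4.500)/(P₁+P₂) = 3.589 m.

3.59 m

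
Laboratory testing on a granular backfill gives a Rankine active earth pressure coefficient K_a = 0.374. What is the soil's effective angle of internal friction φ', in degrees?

K_a = tan²(45° − φ/2) ⇒ 45° − φ/2 = arctan(√0.374) = 31.45°.
φ = 2(45° − 31.45°) = 27.10°.

27.1°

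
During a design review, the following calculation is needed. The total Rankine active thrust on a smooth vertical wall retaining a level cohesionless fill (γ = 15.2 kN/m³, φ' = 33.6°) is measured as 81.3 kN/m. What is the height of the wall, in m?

6.10 m

K_a = 0.2875. P_a = ½ K_a γ H² ⇒ H = √(2P_a/(K_a γ)).
H = √(2×81.3/(0.2875×15.2)) = 6.100 m.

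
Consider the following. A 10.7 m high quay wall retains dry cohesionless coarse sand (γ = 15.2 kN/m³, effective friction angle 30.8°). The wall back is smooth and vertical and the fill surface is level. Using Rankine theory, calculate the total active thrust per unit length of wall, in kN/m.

281 kN/m

K_a = tan²(45° − φ/2) = 0.3227.
P_a = ½ K_a γ H² = 0.5 × 0.3227 × 15.2 × 10.7² = 280.8 kN/m.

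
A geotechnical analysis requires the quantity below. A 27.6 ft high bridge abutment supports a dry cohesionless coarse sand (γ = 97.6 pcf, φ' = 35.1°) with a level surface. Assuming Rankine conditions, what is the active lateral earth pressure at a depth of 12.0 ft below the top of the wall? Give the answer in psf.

316 psf

K_a = (1 − sin φ)/(1 + sin φ) = 0.2698.
σ_h = K_a γ z = 0.2698 × 97.6 × 12.0 = 316.0 psf.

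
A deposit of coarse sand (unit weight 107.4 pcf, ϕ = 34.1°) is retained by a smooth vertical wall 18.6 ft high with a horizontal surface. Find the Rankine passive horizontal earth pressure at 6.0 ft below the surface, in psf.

K_p = (1 + sin φ)/(1 − sin φ) = 3.552.
σ_h = K_p γ z = 3.552 × 107.4 × 6.0 = 2289 psf.

2290 psf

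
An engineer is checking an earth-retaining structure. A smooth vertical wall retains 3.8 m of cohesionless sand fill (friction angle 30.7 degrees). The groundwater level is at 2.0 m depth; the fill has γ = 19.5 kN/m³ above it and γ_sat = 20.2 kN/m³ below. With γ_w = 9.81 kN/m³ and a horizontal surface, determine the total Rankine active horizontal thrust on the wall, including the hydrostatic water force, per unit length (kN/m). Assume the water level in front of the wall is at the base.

56.7 kN/m

K_a = tan²(45° − φ/2) = 0.3240.
γ' = 20.2 − 9.81 = 10.39 kN/m³. Depth below WT = 1.8 m.
σ'_h at WT = K_a γ d_w = 12.64 kPa; at base = 12.64 + K_a γ' × 1.8 = 18.70 kPa.
P₁ (0–2.0 m) = ½×12.64×2.0 = 12.64. P₂ (2.0–3.8 m) = ½(12.64+18.70)×1.8 = 28.20.
P_w = ½ γ_w h₂² = 0.5×9.81×1.8² = 15.89. Total = 12.64+28.20+15.89 = 56.73 kN/m.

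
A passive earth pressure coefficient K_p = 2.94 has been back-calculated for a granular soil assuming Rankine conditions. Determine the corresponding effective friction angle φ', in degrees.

K_p = (1+sin φ)/(1−sin φ) ⇒ sin φ = (K_p − 1)/(K_p + 1) = 0.4924.
φ = arcsin(0.4924) = 29.50°.

29.5°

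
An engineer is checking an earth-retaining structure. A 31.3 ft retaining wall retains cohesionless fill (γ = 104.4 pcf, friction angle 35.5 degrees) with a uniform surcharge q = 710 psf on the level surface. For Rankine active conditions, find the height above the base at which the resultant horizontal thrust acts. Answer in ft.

12.0 ft

K_a = 0.2653.
Triangular part P₁ = ½K_aγH² = 13570 at H/3 = 10.43 ft; rectangular part P₂ = K_a q H = 5895 at H/2 = 15.65 ft.
ȳ = (P₁·10.43 + P₂·15.65)/(P₁+P₂) = 12.01 ft.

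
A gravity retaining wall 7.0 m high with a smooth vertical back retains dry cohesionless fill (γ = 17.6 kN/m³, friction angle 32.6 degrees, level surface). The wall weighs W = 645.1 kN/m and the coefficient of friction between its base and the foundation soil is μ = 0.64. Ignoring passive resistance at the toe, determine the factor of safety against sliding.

K_a = tan²(45° − 32.6°/2) = 0.2997.
P_a = ½K_aγH² = 0.5×0.2997×17.6×7.0² = 129.2 kN/m, acting at H/3 = 2.333 m above the base.
FS_sliding = μW / P_a = 0.64×645.1 / 129.2 = 3.194.

3.19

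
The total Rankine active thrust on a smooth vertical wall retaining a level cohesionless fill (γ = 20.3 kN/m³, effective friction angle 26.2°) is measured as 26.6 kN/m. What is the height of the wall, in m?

K_a = 0.3874. P_a = ½ K_a γ H² ⇒ H = √(2P_a/(K_a γ)).
H = √(2×26.6/(0.3874×20.3)) = 2.601 m.

2.60 m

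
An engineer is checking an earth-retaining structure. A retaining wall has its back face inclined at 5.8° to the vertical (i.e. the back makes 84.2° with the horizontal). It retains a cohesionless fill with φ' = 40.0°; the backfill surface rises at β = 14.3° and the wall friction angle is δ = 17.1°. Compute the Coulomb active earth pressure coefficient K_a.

0.282

K_a = sin²(α+φ) / [sin²α · sin(α−δ) · (1 + √{sin(φ+δ)sin(φ−β) / (sin(α−δ)sin(α+β))})²].
With α = 84.2°, φ = 40.0°, δ = 17.1°, β = 14.3°: K_a = 0.2816.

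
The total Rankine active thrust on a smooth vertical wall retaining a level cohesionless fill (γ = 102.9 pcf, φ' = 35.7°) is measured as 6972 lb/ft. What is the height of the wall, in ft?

K_a = 0.2630. P_a = ½ K_a γ H² ⇒ H = √(2P_a/(K_a γ)).
H = √(2×6972/(0.2630×102.9)) = 22.70 ft.

22.7 ft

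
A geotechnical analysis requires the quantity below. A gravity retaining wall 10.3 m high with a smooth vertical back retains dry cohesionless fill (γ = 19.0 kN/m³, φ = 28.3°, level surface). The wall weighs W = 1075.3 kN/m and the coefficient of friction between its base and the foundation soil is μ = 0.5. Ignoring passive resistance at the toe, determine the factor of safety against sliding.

1.50

K_a = tan²(45° − 28.3°/2) = 0.3568.
P_a = ½K_aγH² = 0.5×0.3568×19.0×10.3² = 359.6 kN/m, acting at H/3 = 3.433 m above the base.
FS_sliding = μW / P_a = 0.5×1075.3 / 359.6 = 1.495.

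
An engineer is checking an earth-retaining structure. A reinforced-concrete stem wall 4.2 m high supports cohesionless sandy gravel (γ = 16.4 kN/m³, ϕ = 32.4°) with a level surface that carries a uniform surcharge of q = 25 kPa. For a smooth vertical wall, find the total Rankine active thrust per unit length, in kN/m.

75.5 kN/m

K_a = tan²(45° − φ/2) = 0.3022.
Soil triangle: ½ K_a γ H² = 0.5×0.3022×16.4×4.2² = 43.72 kN/m.
Surcharge rectangle: K_a q H = 0.3022×25×4.2 = 31.73 kN/m.
Total = 43.72 + 31.73 = 75.45 kN/m.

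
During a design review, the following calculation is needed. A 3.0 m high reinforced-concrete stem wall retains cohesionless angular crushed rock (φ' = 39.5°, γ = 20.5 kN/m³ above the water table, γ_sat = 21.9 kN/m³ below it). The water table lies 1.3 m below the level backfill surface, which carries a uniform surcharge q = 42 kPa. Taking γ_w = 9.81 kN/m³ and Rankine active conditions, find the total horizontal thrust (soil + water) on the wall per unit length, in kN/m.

K_a = tan²(45° − φ/2) = 0.2224.
γ' = 21.9 − 9.81 = 12.09 kN/m³. h₂ = H − d_w = 1.7 m.
σ'_h: at surface K_a·q = 9.342; at WT K_a(q+γd_w) = 15.27; at base K_a(q+γd_w+γ'h₂) = 19.84 kPa.
P₁ = ½(9.342+15.27)×1.3 = 16.00; P₂ = ½(15.27+19.84)×1.7 = 29.85; P_w = ½γ_w h₂² = 14.18.
Total = 16.00+29.85+14.18 = 60.02 kN/m.

60.0 kN/m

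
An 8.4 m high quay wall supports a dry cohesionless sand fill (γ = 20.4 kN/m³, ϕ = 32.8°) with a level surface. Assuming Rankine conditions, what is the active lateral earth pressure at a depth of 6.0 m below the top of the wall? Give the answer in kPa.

K_a = (1 − sin φ)/(1 + sin φ) = 0.2973.
σ_h = K_a γ z = 0.2973 × 20.4 × 6.0 = 36.38 kPa.

36.4 kPa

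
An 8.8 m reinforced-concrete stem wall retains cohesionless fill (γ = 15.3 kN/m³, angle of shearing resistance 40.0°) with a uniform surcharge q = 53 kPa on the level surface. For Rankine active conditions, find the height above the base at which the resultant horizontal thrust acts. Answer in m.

K_a = 0.2174.
Triangular part P₁ = ½K_aγH² = 128.8 at H/3 = 2.933 m; rectangular part P₂ = K_a q H = 101.4 at H/2 = 4.400 m.
ȳ = (P₁·2.933 + P₂·4.400)/(P₁+P₂) = 3.579 m.

3.58 m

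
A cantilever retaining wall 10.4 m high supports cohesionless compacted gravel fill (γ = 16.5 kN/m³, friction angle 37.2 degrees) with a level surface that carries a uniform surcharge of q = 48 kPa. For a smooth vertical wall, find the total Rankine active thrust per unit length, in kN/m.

343 kN/m

K_a = tan²(45° − φ/2) = 0.2464.
Soil triangle: ½ K_a γ H² = 0.5×0.2464×16.5×10.4² = 219.9 kN/m.
Surcharge rectangle: K_a q H = 0.2464×48×10.4 = 123.0 kN/m.
Total = 219.9 + 123.0 = 342.9 kN/m.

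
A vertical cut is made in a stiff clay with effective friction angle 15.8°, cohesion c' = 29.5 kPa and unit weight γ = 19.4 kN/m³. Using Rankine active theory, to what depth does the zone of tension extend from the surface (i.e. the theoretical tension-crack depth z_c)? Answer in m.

4.02 m

K_a = tan²(45° − 15.8°/2) = 0.5720; √K_a = 0.7563.
The active pressure is zero where K_a γ z = 2c√K_a, so z_c = 2c/(γ√K_a) = 2×29.5/(19.4×0.7563) = 4.021 m.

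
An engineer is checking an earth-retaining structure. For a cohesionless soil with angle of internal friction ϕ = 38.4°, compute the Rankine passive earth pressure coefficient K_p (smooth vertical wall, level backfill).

4.28

K_p = (1 + sin φ)/(1 − sin φ) = tan²(45° + 38.4°/2) = 4.279.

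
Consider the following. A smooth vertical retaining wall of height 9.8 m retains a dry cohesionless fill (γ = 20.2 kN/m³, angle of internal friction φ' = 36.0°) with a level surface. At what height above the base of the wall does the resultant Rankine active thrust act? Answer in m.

3.27 m

K_a = 0.2596.
The pressure distribution is triangular, so the resultant acts at H/3 above the base = 9.8/3 = 3.267 m.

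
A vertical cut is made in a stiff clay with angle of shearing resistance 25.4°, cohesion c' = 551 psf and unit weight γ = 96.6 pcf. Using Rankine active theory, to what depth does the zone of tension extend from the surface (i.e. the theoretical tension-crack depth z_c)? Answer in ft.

K_a = tan²(45° − 25.4°/2) = 0.3996; √K_a = 0.6322.
The active pressure is zero where K_a γ z = 2c√K_a, so z_c = 2c/(γ√K_a) = 2×551/(96.6×0.6322) = 18.05 ft.

18.0 ft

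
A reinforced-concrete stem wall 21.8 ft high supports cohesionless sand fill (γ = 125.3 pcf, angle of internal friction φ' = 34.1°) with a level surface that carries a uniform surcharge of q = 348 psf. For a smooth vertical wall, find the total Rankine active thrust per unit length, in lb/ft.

10500 lb/ft

K_a = tan²(45° − φ/2) = 0.2815.
Soil triangle: ½ K_a γ H² = 0.5×0.2815×125.3×21.8² = 8382 lb/ft.
Surcharge rectangle: K_a q H = 0.2815×348×21.8 = 2136 lb/ft.
Total = 8382 + 2136 = 10520 lb/ft.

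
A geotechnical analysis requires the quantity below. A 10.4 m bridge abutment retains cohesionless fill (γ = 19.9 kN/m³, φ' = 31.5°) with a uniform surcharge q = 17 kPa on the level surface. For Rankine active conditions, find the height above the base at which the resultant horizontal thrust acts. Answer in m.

K_a = 0.3136.
Triangular part P₁ = ½K_aγH² = 337.5 at H/3 = 3.467 m; rectangular part P₂ = K_a q H = 55.45 at H/2 = 5.200 m.
ȳ = (P₁·3.467 + P₂·5.200)/(P₁+P₂) = 3.711 m.

3.71 m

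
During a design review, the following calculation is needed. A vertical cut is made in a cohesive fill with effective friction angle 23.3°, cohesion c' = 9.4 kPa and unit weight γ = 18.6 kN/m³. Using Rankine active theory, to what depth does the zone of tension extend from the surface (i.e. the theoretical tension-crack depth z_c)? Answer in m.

K_a = tan²(45° − 23.3°/2) = 0.4331; √K_a = 0.6581.
The active pressure is zero where K_a γ z = 2c√K_a, so z_c = 2c/(γ√K_a) = 2×9.4/(18.6×0.6581) = 1.536 m.

1.54 m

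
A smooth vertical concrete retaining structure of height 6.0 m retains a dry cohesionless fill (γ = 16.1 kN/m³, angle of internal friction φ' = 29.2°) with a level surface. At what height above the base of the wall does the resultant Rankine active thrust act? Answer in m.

2.00 m

K_a = 0.3442.
The pressure distribution is triangular, so the resultant acts at H/3 above the base = 6.0/3 = 2.000 m.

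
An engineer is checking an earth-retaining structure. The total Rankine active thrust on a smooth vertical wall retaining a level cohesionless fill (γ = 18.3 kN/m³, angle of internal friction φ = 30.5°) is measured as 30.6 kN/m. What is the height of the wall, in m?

3.20 m

K_a = 0.3267. P_a = ½ K_a γ H² ⇒ H = √(2P_a/(K_a γ)).
H = √(2×30.6/(0.3267×18.3)) = 3.200 m.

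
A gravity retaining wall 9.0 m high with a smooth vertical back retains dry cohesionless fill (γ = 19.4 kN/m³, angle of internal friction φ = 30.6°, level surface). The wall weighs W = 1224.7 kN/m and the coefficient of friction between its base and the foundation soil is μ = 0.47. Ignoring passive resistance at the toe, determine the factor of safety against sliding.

K_a = tan²(45° − 30.6°/2) = 0.3253.
P_a = ½K_aγH² = 0.5×0.3253×19.4×9.0² = 255.6 kN/m, acting at H/3 = 3.000 m above the base.
FS_sliding = μW / P_a = 0.47×1224.7 / 255.6 = 2.252.

2.25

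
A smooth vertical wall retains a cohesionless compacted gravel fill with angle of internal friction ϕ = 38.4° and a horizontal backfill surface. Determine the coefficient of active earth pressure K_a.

K_a = (1 − sin φ)/(1 + sin φ) = (1 − sin 38.4°)/(1 + sin 38.4°) = 0.2337.

0.234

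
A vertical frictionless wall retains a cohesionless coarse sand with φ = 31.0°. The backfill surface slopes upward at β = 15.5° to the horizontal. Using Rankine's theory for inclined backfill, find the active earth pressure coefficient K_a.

0.359

K_a = cos β · (cos β − √(cos²β − cos²φ)) / (cos β + √(cos²β − cos²φ)).
cos β = 0.9636, cos φ = 0.8572, √(cos²β − cos²φ) = 0.4403.
K_a = 0.9636 × (0.9636 − 0.4403)/(0.9636 + 0.4403) = 0.3592.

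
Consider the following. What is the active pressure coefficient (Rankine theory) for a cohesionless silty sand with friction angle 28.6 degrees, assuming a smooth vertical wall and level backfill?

0.353

K_a = tan²(45° − φ/2) = tan²(30.70°) = 0.3525.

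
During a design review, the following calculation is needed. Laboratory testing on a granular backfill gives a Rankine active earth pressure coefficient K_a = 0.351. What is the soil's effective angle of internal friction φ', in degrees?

28.7°

K_a = tan²(45° − φ/2) ⇒ 45° − φ/2 = arctan(√0.351) = 30.64°.
φ = 2(45° − 30.64°) = 28.71°.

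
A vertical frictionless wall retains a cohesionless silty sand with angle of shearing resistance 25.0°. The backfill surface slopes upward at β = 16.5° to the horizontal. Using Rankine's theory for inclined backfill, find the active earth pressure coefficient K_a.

K_a = cos β · (cos β − √(cos²β − cos²φ)) / (cos β + √(cos²β − cos²φ)).
cos β = 0.9588, cos φ = 0.9063, √(cos²β − cos²φ) = 0.3130.
K_a = 0.9588 × (0.9588 − 0.3130)/(0.9588 + 0.3130) = 0.4869.

0.487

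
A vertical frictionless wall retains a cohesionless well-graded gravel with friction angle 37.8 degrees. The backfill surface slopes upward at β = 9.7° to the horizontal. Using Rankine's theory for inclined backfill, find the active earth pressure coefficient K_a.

K_a = cos β · (cos β − √(cos²β − cos²φ)) / (cos β + √(cos²β − cos²φ)).
cos β = 0.9857, cos φ = 0.7902, √(cos²β − cos²φ) = 0.5893.
K_a = 0.9857 × (0.9857 − 0.5893)/(0.9857 + 0.5893) = 0.2481.

0.248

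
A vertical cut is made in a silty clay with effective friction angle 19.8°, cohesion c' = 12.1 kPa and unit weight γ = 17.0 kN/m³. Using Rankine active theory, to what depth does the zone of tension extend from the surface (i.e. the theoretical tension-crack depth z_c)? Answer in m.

K_a = tan²(45° − 19.8°/2) = 0.4939; √K_a = 0.7028.
The active pressure is zero where K_a γ z = 2c√K_a, so z_c = 2c/(γ√K_a) = 2×12.1/(17.0×0.7028) = 2.025 m.

2.03 m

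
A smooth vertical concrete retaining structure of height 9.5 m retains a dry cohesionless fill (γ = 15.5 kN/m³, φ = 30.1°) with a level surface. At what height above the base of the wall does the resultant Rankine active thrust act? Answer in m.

K_a = 0.3320.
The pressure distribution is triangular, so the resultant acts at H/3 above the base = 9.5/3 = 3.167 m.

3.17 m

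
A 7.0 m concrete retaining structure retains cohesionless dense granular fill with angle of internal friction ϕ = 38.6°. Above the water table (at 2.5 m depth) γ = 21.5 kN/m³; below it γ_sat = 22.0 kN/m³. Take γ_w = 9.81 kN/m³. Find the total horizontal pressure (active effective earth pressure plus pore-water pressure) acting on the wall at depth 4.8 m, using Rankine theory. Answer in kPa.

K_a = (1 − sin φ)/(1 + sin φ) = 0.2316.
γ' = 22.0 − 9.81 = 12.19 kN/m³.
Effective vertical stress at 4.8 m: σ'_v = 21.5×2.5 + 12.19×2.30 = 81.79 kPa.
σ'_h = K_a σ'_v = 0.2316 × 81.79 = 18.94 kPa; u = γ_w × 2.30 = 22.56 kPa.
Total σ_h = 18.94 + 22.56 = 41.51 kPa.

41.5 kPa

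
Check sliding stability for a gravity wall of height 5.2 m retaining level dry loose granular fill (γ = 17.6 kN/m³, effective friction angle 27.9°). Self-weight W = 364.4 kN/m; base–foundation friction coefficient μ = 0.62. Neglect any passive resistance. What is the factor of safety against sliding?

K_a = tan²(45° − 27.9°/2) = 0.3625.
P_a = ½K_aγH² = 0.5×0.3625×17.6×5.2² = 86.25 kN/m, acting at H/3 = 1.733 m above the base.
FS_sliding = μW / P_a = 0.62×364.4 / 86.25 = 2.619.

2.62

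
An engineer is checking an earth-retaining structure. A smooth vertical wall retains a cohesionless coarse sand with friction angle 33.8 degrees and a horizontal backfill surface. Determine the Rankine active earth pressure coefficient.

0.285

K_a = (1 − sin φ)/(1 + sin φ) = (1 − sin 33.8°)/(1 + sin 33.8°) = 0.2851.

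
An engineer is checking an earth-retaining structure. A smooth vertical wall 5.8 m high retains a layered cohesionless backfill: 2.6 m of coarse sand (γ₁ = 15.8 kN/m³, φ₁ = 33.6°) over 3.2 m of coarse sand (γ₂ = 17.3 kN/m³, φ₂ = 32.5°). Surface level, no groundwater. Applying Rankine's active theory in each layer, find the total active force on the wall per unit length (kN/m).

81.6 kN/m

K_a1 = tan²(45°−33.6°/2) = 0.2875; K_a2 = tan²(45°−32.5°/2) = 0.3010.
Layer 1: σ at base = K_a1 γ₁ h₁ = 11.81 kPa; P₁ = ½×11.81×2.6 = 15.35.
Layer 2: σ_v at top = γ₁h₁ = 41.08; σ_h top = K_a2×41.08 = 12.36; σ_h base = K_a2×(41.08+17.3×3.2) = 29.03.
P₂ = ½(12.36+29.03)×3.2 = 66.23. Total P_a = 15.35+66.23 = 81.58 kN/m.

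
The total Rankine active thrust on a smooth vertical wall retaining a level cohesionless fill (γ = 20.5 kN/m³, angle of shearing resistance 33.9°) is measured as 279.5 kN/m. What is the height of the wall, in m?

9.80 m

K_a = 0.2839. P_a = ½ K_a γ H² ⇒ H = √(2P_a/(K_a γ)).
H = √(2×279.5/(0.2839×20.5)) = 9.800 m.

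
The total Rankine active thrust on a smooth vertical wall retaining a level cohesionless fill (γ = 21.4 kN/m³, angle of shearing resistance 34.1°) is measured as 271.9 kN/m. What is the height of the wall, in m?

9.50 m

K_a = 0.2815. P_a = ½ K_a γ H² ⇒ H = √(2P_a/(K_a γ)).
H = √(2×271.9/(0.2815×21.4)) = 9.501 m.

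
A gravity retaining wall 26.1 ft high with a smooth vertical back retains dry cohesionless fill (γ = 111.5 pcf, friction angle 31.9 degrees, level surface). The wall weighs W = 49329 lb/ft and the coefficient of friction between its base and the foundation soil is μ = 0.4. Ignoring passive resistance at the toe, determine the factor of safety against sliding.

K_a = tan²(45° − 31.9°/2) = 0.3085.
P_a = ½K_aγH² = 0.5×0.3085×111.5×26.1² = 11720 lb/ft, acting at H/3 = 8.700 ft above the base.
FS_sliding = μW / P_a = 0.4×49329 / 11720 = 1.684.

1.68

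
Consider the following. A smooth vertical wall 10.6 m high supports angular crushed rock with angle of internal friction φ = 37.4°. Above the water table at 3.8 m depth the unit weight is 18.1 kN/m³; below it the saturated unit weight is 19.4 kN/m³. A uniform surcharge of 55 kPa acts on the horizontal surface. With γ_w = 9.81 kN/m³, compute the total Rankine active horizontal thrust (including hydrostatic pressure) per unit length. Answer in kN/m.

570 kN/m

K_a = tan²(45° − φ/2) = 0.2443.
γ' = 19.4 − 9.81 = 9.590 kN/m³. h₂ = H − d_w = 6.8 m.
σ'_h: at surface K_a·q = 13.43; at WT K_a(q+γd_w) = 30.24; at base K_a(q+γd_w+γ'h₂) = 46.16 kPa.
P₁ = ½(13.43+30.24)×3.8 = 82.97; P₂ = ½(30.24+46.16)×6.8 = 259.8; P_w = ½γ_w h₂² = 226.8.
Total = 82.97+259.8+226.8 = 569.5 kN/m.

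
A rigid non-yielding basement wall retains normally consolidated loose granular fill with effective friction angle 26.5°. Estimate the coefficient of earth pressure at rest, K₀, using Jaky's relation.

0.554

K₀ = 1 − sin φ' = 1 − sin 26.5° = 0.5538.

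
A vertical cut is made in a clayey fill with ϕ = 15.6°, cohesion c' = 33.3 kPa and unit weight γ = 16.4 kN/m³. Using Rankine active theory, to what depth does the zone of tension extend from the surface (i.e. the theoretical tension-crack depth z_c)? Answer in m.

5.35 m

K_a = tan²(45° − 15.6°/2) = 0.5761; √K_a = 0.7590.
The active pressure is zero where K_a γ z = 2c√K_a, so z_c = 2c/(γ√K_a) = 2×33.3/(16.4×0.7590) = 5.350 m.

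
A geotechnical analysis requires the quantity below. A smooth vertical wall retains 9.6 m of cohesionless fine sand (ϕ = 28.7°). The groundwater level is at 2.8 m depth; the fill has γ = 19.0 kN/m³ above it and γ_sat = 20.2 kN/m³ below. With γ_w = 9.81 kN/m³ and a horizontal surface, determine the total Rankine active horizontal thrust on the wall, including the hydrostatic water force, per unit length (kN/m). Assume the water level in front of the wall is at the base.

K_a = tan²(45° − φ/2) = 0.3511.
γ' = 20.2 − 9.81 = 10.39 kN/m³. Depth below WT = 6.8 m.
σ'_h at WT = K_a γ d_w = 18.68 kPa; at base = 18.68 + K_a γ' × 6.8 = 43.49 kPa.
P₁ (0–2.8 m) = ½×18.68×2.8 = 26.15. P₂ (2.8–9.6 m) = ½(18.68+43.49)×6.8 = 211.4.
P_w = ½ γ_w h₂² = 0.5×9.81×6.8² = 226.8. Total = 26.15+211.4+226.8 = 464.3 kN/m.

464 kN/m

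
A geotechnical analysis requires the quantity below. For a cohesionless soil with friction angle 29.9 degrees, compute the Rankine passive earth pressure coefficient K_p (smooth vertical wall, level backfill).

2.99

K_p = (1 + sin φ)/(1 − sin φ) = tan²(45° + 29.9°/2) = 2.988.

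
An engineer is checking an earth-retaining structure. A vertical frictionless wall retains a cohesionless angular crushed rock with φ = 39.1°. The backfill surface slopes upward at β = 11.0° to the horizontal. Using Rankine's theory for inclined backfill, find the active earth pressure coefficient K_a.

K_a = cos β · (cos β − √(cos²β − cos²φ)) / (cos β + √(cos²β − cos²φ)).
cos β = 0.9816, cos φ = 0.7760, √(cos²β − cos²φ) = 0.6011.
K_a = 0.9816 × (0.9816 − 0.6011)/(0.9816 + 0.6011) = 0.2360.

0.236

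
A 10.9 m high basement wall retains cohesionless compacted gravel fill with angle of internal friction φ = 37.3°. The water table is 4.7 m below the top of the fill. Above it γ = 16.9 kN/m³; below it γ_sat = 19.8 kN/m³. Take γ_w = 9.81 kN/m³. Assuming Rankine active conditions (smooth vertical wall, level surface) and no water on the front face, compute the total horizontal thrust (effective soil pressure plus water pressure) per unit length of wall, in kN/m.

402 kN/m

K_a = tan²(45° − φ/2) = 0.2453.
γ' = 19.8 − 9.81 = 9.990 kN/m³. Depth below WT = 6.2 m.
σ'_h at WT = K_a γ d_w = 19.49 kPa; at base = 19.49 + K_a γ' × 6.2 = 34.68 kPa.
P₁ (0–4.7 m) = ½×19.49×4.7 = 45.80. P₂ (4.7–10.9 m) = ½(19.49+34.68)×6.2 = 167.9.
P_w = ½ γ_w h₂² = 0.5×9.81×6.2² = 188.5. Total = 45.80+167.9+188.5 = 402.3 kN/m.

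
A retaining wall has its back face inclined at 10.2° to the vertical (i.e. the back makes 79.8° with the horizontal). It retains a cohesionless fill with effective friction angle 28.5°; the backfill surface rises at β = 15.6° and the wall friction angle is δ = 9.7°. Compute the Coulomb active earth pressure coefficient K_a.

K_a = sin²(α+φ) / [sin²α · sin(α−δ) · (1 + √{sin(φ+δ)sin(φ−β) / (sin(α−δ)sin(α+β))})²].
With α = 79.8°, φ = 28.5°, δ = 9.7°, β = 15.6°: K_a = 0.5167.

0.517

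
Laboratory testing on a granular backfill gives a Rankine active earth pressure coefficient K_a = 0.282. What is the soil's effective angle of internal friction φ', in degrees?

K_a = tan²(45° − φ/2) ⇒ 45° − φ/2 = arctan(√0.282) = 27.97°.
φ = 2(45° − 27.97°) = 34.06°.

34.1°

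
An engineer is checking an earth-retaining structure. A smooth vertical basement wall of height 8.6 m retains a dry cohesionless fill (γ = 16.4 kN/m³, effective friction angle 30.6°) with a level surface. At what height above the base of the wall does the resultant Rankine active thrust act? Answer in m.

2.87 m

K_a = 0.3253.
The pressure distribution is triangular, so the resultant acts at H/3 above the base = 8.6/3 = 2.867 m.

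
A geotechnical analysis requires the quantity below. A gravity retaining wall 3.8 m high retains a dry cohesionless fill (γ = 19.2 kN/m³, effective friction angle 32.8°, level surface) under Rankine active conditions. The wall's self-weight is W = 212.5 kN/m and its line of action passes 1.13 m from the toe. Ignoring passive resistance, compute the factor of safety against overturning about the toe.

K_a = tan²(45° − 32.8°/2) = 0.2973.
P_a = ½K_aγH² = 0.5×0.2973×19.2×3.8² = 41.21 kN/m, acting at H/3 = 1.267 m above the base.
Overturning moment M_o = P_a × H/3 = 41.21 × 1.267 = 52.20.
Resisting moment M_r = W × 1.13 = 212.5 × 1.13 = 240.1.
FS_overturning = M_r/M_o = 240.1/52.20 = 4.600.

4.60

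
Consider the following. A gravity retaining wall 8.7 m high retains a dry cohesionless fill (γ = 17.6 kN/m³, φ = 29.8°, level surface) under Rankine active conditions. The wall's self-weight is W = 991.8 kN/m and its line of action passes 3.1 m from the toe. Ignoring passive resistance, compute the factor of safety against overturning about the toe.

4.74

K_a = tan²(45° − 29.8°/2) = 0.3360.
P_a = ½K_aγH² = 0.5×0.3360×17.6×8.7² = 223.8 kN/m, acting at H/3 = 2.900 m above the base.
Overturning moment M_o = P_a × H/3 = 223.8 × 2.900 = 649.1.
Resisting moment M_r = W × 3.1 = 991.8 × 3.1 = 3075.
FS_overturning = M_r/M_o = 3075/649.1 = 4.737.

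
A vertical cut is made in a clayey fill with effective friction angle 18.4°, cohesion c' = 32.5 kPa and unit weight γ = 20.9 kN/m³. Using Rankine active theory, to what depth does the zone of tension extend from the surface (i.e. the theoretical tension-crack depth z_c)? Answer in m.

4.31 m

K_a = tan²(45° − 18.4°/2) = 0.5202; √K_a = 0.7212.
The active pressure is zero where K_a γ z = 2c√K_a, so z_c = 2c/(γ√K_a) = 2×32.5/(20.9×0.7212) = 4.312 m.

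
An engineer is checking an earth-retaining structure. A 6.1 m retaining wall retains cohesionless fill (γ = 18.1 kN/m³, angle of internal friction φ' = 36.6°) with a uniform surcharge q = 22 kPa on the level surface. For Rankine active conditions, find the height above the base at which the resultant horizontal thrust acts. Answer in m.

2.32 m

K_a = 0.2530.
Triangular part P₁ = ½K_aγH² = 85.18 at H/3 = 2.033 m; rectangular part P₂ = K_a q H = 33.95 at H/2 = 3.050 m.
ȳ = (P₁·2.033 + P₂·3.050)/(P₁+P₂) = 2.323 m.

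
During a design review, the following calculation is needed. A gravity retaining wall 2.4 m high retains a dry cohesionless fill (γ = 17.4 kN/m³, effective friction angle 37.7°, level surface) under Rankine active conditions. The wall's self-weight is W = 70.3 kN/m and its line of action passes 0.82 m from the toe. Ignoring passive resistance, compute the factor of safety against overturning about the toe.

K_a = tan²(45° − 37.7°/2) = 0.2411.
P_a = ½K_aγH² = 0.5×0.2411×17.4×2.4² = 12.08 kN/m, acting at H/3 = 0.8000 m above the base.
Overturning moment M_o = P_a × H/3 = 12.08 × 0.8000 = 9.664.
Resisting moment M_r = W × 0.82 = 70.3 × 0.82 = 57.65.
FS_overturning = M_r/M_o = 57.65/9.664 = 5.965.

5.97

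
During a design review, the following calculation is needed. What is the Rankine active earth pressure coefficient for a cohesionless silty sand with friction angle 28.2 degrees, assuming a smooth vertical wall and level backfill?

K_a = tan²(45° − φ/2) = tan²(30.90°) = 0.3582.

0.358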